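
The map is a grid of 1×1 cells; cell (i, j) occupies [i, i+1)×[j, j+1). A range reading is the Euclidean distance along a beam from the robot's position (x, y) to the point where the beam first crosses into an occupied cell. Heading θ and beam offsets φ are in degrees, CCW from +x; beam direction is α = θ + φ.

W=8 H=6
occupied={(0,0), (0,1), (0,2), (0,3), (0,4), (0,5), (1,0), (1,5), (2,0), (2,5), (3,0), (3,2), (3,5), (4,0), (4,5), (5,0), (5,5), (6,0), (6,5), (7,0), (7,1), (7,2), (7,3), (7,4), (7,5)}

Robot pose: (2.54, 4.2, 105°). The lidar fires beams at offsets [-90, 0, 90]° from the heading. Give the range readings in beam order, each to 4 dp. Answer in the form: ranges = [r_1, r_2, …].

ranges = [3.0910, 0.8282, 1.5943]

beam 1: φ=-90°, α=15°
  d=(0.9659,0.2588)  start (2,4)  tX=0.4762 tY=3.0910  stride 1/|dx|=1.0353 1/|dy|=3.8637
    cross x-line → (3,4), t=0.4762
    cross x-line → (4,4), t=1.5115
    cross x-line → (5,4), t=2.5468
    cross y-line → (5,5), t=3.0910 (wall)
  → r_1 = 3.0910
beam 2: φ=0°, α=105°
  d=(-0.2588,0.9659)  start (2,4)  tX=2.0864 tY=0.8282  stride 1/|dx|=3.8637 1/|dy|=1.0353
    cross y-line → (2,5), t=0.8282 (wall)
  → r_2 = 0.8282
beam 3: φ=90°, α=195°
  d=(-0.9659,-0.2588)  start (2,4)  tX=0.5590 tY=0.7727  stride 1/|dx|=1.0353 1/|dy|=3.8637
    cross x-line → (1,4), t=0.5590
    cross y-line → (1,3), t=0.7727
    cross x-line → (0,3), t=1.5943 (wall)
  → r_3 = 1.5943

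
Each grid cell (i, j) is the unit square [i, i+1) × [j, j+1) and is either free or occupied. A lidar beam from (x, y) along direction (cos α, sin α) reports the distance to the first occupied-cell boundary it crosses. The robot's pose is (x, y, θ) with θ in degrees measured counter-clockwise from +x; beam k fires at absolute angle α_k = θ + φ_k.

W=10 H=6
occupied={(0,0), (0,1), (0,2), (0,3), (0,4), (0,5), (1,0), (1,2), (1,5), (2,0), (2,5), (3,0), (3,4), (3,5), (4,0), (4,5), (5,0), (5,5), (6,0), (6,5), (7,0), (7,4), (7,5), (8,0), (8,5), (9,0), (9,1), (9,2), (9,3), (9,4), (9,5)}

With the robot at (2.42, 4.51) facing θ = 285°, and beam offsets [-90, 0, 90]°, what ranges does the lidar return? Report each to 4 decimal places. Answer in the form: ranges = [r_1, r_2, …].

beam 1: φ=-90°, α=195°
  dir = (cos 195°, sin 195°) = (-0.9659, -0.2588); from cell (2,4)
  next x-line at t=0.4348, next y-line at t=1.9705; Δt_x=1.0353, Δt_y=3.8637
    x: enter (1,4) at t=0.4348
    x: enter (0,4) at t=1.4701 ← occupied
  → r_1 = 1.4701
beam 2: φ=0°, α=285°
  dir = (cos 285°, sin 285°) = (0.2588, -0.9659); from cell (2,4)
  next x-line at t=2.2409, next y-line at t=0.5280; Δt_x=3.8637, Δt_y=1.0353
    y: enter (2,3) at t=0.5280
    y: enter (2,2) at t=1.5633
    x: enter (3,2) at t=2.2409
    y: enter (3,1) at t=2.5985
    y: enter (3,0) at t=3.6338 ← occupied
  → r_2 = 3.6338
beam 3: φ=90°, α=15°
  dir = (cos 15°, sin 15°) = (0.9659, 0.2588); from cell (2,4)
  next x-line at t=0.6005, next y-line at t=1.8932; Δt_x=1.0353, Δt_y=3.8637
    x: enter (3,4) at t=0.6005 ← occupied
  → r_3 = 0.6005

ranges = [1.4701, 3.6338, 0.6005]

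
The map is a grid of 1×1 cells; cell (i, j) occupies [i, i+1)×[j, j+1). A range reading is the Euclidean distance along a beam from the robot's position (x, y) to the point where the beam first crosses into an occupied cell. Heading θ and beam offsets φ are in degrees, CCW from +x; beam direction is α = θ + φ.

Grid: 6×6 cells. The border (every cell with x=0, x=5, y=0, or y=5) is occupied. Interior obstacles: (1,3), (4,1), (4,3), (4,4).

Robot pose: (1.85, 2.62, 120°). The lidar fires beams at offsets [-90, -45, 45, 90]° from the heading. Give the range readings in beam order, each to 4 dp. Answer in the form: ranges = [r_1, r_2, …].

ranges = [2.4826, 0.3934, 0.8800, 0.9815]

beam 1: φ=-90°, α=30°
  cosα=0.8660 sinα=0.5000 | (1,2) | tMaxX 0.1732 tMaxY 0.7600 | tΔX 1.1547 tΔY 2.0000
    t=0.1732 [x] (2,2)
    t=0.7600 [y] (2,3)
    t=1.3279 [x] (3,3)
    t=2.4826 [x] (4,3) — stop
  → r_1 = 2.4826
beam 2: φ=-45°, α=75°
  cosα=0.2588 sinα=0.9659 | (1,2) | tMaxX 0.5796 tMaxY 0.3934 | tΔX 3.8637 tΔY 1.0353
    t=0.3934 [y] (1,3) — stop
  → r_2 = 0.3934
beam 3: φ=45°, α=165°
  cosα=-0.9659 sinα=0.2588 | (1,2) | tMaxX 0.8800 tMaxY 1.4682 | tΔX 1.0353 tΔY 3.8637
    t=0.8800 [x] (0,2) — stop
  → r_3 = 0.8800
beam 4: φ=90°, α=210°
  cosα=-0.8660 sinα=-0.5000 | (1,2) | tMaxX 0.9815 tMaxY 1.2400 | tΔX 1.1547 tΔY 2.0000
    t=0.9815 [x] (0,2) — stop
  → r_4 = 0.9815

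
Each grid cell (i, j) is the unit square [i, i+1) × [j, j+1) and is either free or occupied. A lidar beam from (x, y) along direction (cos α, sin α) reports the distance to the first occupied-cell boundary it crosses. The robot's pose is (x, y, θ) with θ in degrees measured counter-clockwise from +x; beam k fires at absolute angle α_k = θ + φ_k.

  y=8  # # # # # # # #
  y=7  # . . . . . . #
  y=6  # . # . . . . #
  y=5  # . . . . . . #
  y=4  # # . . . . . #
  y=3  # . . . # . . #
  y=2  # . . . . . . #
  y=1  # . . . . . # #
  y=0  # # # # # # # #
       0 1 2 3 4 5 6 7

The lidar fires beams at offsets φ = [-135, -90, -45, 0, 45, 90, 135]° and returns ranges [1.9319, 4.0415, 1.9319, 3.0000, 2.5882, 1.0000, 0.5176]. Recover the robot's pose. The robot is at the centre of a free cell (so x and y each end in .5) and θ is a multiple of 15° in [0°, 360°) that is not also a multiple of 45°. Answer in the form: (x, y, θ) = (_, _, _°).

Candidates: 38 free-cell centres × 16 headings = 608 poses. Raycast each; keep the one whose scan matches to 4 dp.
  (2.5, 3.5, 345°): beam 1 = 1.7321 ≠ 1.9319 ✗
  (1.5, 7.5, 60°): beam 1 = 6.7293 ≠ 1.9319 ✗
  (1.5, 5.5, 255°): beam 1 = 1.0000 ≠ 1.9319 ✗
  (4.5, 4.5, 285°): beam 1 = 4.0415 ≠ 1.9319 ✗
  …
  (3.5, 1.5, 120°): r_1=1.9319, r_2=4.0415, r_3=1.9319, r_4=3.0000, r_5=2.5882, r_6=1.0000, r_7=0.5176 — all match ✓
Unique over the lattice → pose = (3.5, 1.5, 120°).

(x, y, θ) = (3.5, 1.5, 120°)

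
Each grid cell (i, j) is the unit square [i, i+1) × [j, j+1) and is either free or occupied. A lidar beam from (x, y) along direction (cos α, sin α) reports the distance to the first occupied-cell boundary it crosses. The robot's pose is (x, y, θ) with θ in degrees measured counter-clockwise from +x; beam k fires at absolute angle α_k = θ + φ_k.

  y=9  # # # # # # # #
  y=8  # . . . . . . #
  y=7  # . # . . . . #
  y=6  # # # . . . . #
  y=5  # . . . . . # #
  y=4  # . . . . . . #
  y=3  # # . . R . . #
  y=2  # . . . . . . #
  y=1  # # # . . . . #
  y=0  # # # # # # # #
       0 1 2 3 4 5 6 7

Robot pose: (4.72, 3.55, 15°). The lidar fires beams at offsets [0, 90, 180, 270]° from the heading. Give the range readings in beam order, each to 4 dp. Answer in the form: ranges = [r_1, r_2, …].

ranges = [2.3604, 5.6423, 3.8512, 2.6400]

beam 1: φ=0°, α=15°
  direction (0.9659, 0.2588); cell (4,3); t to first gridline: x 0.2899, y 1.7387 (then +1.0353 / +3.8637)
    (5,3) via x @ 0.2899
    (6,3) via x @ 1.3252
    (6,4) via y @ 1.7387
    (7,4) via x @ 2.3604  # hit
  → r_1 = 2.3604
beam 2: φ=90°, α=105°
  direction (-0.2588, 0.9659); cell (4,3); t to first gridline: x 2.7819, y 0.4659 (then +3.8637 / +1.0353)
    (4,4) via y @ 0.4659
    (4,5) via y @ 1.5012
    (4,6) via y @ 2.5364
    (3,6) via x @ 2.7819
    (3,7) via y @ 3.5717
    (3,8) via y @ 4.6070
    (3,9) via y @ 5.6423  # hit
  → r_2 = 5.6423
beam 3: φ=180°, α=195°
  direction (-0.9659, -0.2588); cell (4,3); t to first gridline: x 0.7454, y 2.1250 (then +1.0353 / +3.8637)
    (3,3) via x @ 0.7454
    (2,3) via x @ 1.7807
    (2,2) via y @ 2.1250
    (1,2) via x @ 2.8160
    (0,2) via x @ 3.8512  # hit
  → r_3 = 3.8512
beam 4: φ=270°, α=285°
  direction (0.2588, -0.9659); cell (4,3); t to first gridline: x 1.0818, y 0.5694 (then +3.8637 / +1.0353)
    (4,2) via y @ 0.5694
    (5,2) via x @ 1.0818
    (5,1) via y @ 1.6047
    (5,0) via y @ 2.6400  # hit
  → r_4 = 2.6400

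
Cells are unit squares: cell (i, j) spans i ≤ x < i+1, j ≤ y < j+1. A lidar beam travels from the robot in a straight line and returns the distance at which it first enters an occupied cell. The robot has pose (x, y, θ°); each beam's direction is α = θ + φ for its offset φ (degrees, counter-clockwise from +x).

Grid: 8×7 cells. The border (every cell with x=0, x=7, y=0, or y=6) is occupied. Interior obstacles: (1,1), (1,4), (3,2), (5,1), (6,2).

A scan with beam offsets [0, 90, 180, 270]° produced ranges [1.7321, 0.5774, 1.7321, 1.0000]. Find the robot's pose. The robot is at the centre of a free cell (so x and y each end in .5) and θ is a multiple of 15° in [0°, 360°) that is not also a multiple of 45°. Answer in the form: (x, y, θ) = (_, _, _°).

The pose lattice has 25·16 = 400 candidates. Test each by forward raycasting.
  (3.5, 4.5, 210°): beam 1 = 2.8868 ≠ 1.7321 ✗
  (3.5, 1.5, 285°): beam 1 = 0.5176 ≠ 1.7321 ✗
  (1.5, 3.5, 105°): beam 1 = 0.5176 ≠ 1.7321 ✗
  (2.5, 3.5, 330°): beam 1 = 1.0000 ≠ 1.7321 ✗
  (6.5, 1.5, 195°): beam 1 = 0.5176 ≠ 1.7321 ✗
  …
  (2.5, 2.5, 300°): r_1=1.7321, r_2=0.5774, r_3=1.7321, r_4=1.0000 — all match ✓
Only this pose fits every beam.

(x, y, θ) = (2.5, 2.5, 300°)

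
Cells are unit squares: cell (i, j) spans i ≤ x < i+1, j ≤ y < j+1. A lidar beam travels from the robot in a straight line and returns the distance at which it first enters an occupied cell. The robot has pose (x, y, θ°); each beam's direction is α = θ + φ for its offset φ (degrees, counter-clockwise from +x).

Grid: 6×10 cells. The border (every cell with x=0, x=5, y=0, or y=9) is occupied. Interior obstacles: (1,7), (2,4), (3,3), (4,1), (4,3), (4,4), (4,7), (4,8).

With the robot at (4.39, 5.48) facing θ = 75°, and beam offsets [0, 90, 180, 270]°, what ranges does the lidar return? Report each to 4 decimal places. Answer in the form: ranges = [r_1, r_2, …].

ranges = [1.5736, 3.5096, 0.4969, 0.6315]

beam 1: φ=0°, α=75°
  cosα=0.2588 sinα=0.9659 | (4,5) | tMaxX 2.3569 tMaxY 0.5383 | tΔX 3.8637 tΔY 1.0353
    t=0.5383 [y] (4,6)
    t=1.5736 [y] (4,7) — stop
  → r_1 = 1.5736
beam 2: φ=90°, α=165°
  cosα=-0.9659 sinα=0.2588 | (4,5) | tMaxX 0.4038 tMaxY 2.0091 | tΔX 1.0353 tΔY 3.8637
    t=0.4038 [x] (3,5)
    t=1.4390 [x] (2,5)
    t=2.0091 [y] (2,6)
    t=2.4743 [x] (1,6)
    t=3.5096 [x] (0,6) — stop
  → r_2 = 3.5096
beam 3: φ=180°, α=255°
  cosα=-0.2588 sinα=-0.9659 | (4,5) | tMaxX 1.5068 tMaxY 0.4969 | tΔX 3.8637 tΔY 1.0353
    t=0.4969 [y] (4,4) — stop
  → r_3 = 0.4969
beam 4: φ=270°, α=345°
  cosα=0.9659 sinα=-0.2588 | (4,5) | tMaxX 0.6315 tMaxY 1.8546 | tΔX 1.0353 tΔY 3.8637
    t=0.6315 [x] (5,5) — stop
  → r_4 = 0.6315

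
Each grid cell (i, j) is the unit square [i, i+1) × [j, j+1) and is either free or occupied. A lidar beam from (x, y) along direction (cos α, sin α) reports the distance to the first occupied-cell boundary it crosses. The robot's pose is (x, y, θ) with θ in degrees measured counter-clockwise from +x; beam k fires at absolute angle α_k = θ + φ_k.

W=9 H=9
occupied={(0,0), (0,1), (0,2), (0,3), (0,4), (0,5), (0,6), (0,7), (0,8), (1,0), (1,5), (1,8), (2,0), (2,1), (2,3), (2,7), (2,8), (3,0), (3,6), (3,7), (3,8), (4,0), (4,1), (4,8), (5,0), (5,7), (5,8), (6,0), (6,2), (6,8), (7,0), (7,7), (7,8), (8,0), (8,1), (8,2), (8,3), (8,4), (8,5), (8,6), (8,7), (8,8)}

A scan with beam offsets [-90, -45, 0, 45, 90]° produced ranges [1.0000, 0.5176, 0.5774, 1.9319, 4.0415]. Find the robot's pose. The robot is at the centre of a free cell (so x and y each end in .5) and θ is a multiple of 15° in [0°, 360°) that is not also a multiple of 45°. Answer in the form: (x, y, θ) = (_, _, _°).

The pose lattice has 39·16 = 624 candidates. Test each by forward raycasting.
  (1.5, 2.5, 105°): beam 1 = 6.7293 ≠ 1.0000 ✗
  (2.5, 4.5, 165°): beam 1 = 1.9319 ≠ 1.0000 ✗
  (6.5, 1.5, 165°): beam 1 = 0.5176 ≠ 1.0000 ✗
  …
  (7.5, 3.5, 30°): r_1=1.0000, r_2=0.5176, r_3=0.5774, r_4=1.9319, r_5=4.0415 — all match ✓
Only this pose fits every beam.

(x, y, θ) = (7.5, 3.5, 30°)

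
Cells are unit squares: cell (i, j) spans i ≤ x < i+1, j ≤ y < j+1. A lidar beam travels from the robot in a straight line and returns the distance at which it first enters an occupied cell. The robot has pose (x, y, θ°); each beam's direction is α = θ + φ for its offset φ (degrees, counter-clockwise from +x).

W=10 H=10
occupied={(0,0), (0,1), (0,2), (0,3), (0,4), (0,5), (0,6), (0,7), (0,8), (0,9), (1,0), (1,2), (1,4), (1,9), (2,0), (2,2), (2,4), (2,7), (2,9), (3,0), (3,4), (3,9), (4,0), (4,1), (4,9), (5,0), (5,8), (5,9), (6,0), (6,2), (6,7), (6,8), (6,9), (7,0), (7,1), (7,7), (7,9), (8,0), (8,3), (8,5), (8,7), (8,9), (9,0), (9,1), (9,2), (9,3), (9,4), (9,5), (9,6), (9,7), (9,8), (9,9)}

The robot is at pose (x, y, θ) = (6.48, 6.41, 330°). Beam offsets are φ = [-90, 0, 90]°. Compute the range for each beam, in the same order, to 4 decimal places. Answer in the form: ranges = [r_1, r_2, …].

ranges = [6.2469, 1.7551, 0.6813]

beam 1: φ=-90°, α=240°
  d=(-0.5000,-0.8660)  start (6,6)  tX=0.9600 tY=0.4734  stride 1/|dx|=2.0000 1/|dy|=1.1547
    cross y-line → (6,5), t=0.4734
    cross x-line → (5,5), t=0.9600
    cross y-line → (5,4), t=1.6281
    cross y-line → (5,3), t=2.7828
    cross x-line → (4,3), t=2.9600
    cross y-line → (4,2), t=3.9375
    cross x-line → (3,2), t=4.9600
    cross y-line → (3,1), t=5.0922
    cross y-line → (3,0), t=6.2469 (wall)
  → r_1 = 6.2469
beam 2: φ=0°, α=330°
  d=(0.8660,-0.5000)  start (6,6)  tX=0.6004 tY=0.8200  stride 1/|dx|=1.1547 1/|dy|=2.0000
    cross x-line → (7,6), t=0.6004
    cross y-line → (7,5), t=0.8200
    cross x-line → (8,5), t=1.7551 (wall)
  → r_2 = 1.7551
beam 3: φ=90°, α=60°
  d=(0.5000,0.8660)  start (6,6)  tX=1.0400 tY=0.6813  stride 1/|dx|=2.0000 1/|dy|=1.1547
    cross y-line → (6,7), t=0.6813 (wall)
  → r_3 = 0.6813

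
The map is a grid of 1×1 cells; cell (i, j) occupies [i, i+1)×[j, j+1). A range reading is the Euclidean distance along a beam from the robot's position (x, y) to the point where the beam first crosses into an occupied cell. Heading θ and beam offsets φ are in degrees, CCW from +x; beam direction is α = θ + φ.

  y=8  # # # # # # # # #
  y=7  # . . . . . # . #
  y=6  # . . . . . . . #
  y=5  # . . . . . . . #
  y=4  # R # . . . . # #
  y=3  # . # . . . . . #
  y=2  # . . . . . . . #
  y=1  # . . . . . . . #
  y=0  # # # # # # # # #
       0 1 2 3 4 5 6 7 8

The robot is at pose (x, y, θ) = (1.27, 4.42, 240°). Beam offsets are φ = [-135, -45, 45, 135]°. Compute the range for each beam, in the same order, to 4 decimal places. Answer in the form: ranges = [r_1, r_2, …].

beam 1: φ=-135°, α=105°
  cosα=-0.2588 sinα=0.9659 | (1,4) | tMaxX 1.0432 tMaxY 0.6005 | tΔX 3.8637 tΔY 1.0353
    t=0.6005 [y] (1,5)
    t=1.0432 [x] (0,5) — stop
  → r_1 = 1.0432
beam 2: φ=-45°, α=195°
  cosα=-0.9659 sinα=-0.2588 | (1,4) | tMaxX 0.2795 tMaxY 1.6228 | tΔX 1.0353 tΔY 3.8637
    t=0.2795 [x] (0,4) — stop
  → r_2 = 0.2795
beam 3: φ=45°, α=285°
  cosα=0.2588 sinα=-0.9659 | (1,4) | tMaxX 2.8205 tMaxY 0.4348 | tΔX 3.8637 tΔY 1.0353
    t=0.4348 [y] (1,3)
    t=1.4701 [y] (1,2)
    t=2.5054 [y] (1,1)
    t=2.8205 [x] (2,1)
    t=3.5406 [y] (2,0) — stop
  → r_3 = 3.5406
beam 4: φ=135°, α=15°
  cosα=0.9659 sinα=0.2588 | (1,4) | tMaxX 0.7558 tMaxY 2.2409 | tΔX 1.0353 tΔY 3.8637
    t=0.7558 [x] (2,4) — stop
  → r_4 = 0.7558

ranges = [1.0432, 0.2795, 3.5406, 0.7558]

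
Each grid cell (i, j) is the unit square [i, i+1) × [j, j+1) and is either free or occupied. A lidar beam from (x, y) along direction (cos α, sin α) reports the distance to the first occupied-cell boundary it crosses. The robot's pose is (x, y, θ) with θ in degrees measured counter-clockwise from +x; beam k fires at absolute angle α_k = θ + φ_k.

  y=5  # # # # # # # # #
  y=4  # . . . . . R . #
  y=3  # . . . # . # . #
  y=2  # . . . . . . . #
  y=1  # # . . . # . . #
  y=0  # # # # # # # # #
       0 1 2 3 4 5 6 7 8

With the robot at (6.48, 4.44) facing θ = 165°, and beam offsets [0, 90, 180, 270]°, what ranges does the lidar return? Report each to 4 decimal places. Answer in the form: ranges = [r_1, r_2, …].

ranges = [2.1637, 0.4555, 1.5736, 0.5798]

beam 1: φ=0°, α=165°
  cosα=-0.9659 sinα=0.2588 | (6,4) | tMaxX 0.4969 tMaxY 2.1637 | tΔX 1.0353 tΔY 3.8637
    t=0.4969 [x] (5,4)
    t=1.5322 [x] (4,4)
    t=2.1637 [y] (4,5) — stop
  → r_1 = 2.1637
beam 2: φ=90°, α=255°
  cosα=-0.2588 sinα=-0.9659 | (6,4) | tMaxX 1.8546 tMaxY 0.4555 | tΔX 3.8637 tΔY 1.0353
    t=0.4555 [y] (6,3) — stop
  → r_2 = 0.4555
beam 3: φ=180°, α=345°
  cosα=0.9659 sinα=-0.2588 | (6,4) | tMaxX 0.5383 tMaxY 1.7000 | tΔX 1.0353 tΔY 3.8637
    t=0.5383 [x] (7,4)
    t=1.5736 [x] (8,4) — stop
  → r_3 = 1.5736
beam 4: φ=270°, α=75°
  cosα=0.2588 sinα=0.9659 | (6,4) | tMaxX 2.0091 tMaxY 0.5798 | tΔX 3.8637 tΔY 1.0353
    t=0.5798 [y] (6,5) — stop
  → r_4 = 0.5798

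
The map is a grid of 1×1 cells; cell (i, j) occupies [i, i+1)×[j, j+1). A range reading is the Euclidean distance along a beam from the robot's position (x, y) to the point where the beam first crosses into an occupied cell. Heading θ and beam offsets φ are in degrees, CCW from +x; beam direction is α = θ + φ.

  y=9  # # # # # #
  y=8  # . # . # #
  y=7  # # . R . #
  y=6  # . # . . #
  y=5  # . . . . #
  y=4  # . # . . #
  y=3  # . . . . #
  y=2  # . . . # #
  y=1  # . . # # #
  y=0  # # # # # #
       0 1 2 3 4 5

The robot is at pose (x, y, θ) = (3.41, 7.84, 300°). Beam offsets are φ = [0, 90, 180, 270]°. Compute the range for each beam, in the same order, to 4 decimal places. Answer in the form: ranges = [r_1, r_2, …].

ranges = [3.1800, 0.6813, 0.8200, 1.6281]

beam 1: φ=0°, α=300°
  dir = (cos 300°, sin 300°) = (0.5000, -0.8660); from cell (3,7)
  next x-line at t=1.1800, next y-line at t=0.9699; Δt_x=2.0000, Δt_y=1.1547
    y: enter (3,6) at t=0.9699
    x: enter (4,6) at t=1.1800
    y: enter (4,5) at t=2.1246
    x: enter (5,5) at t=3.1800 ← occupied
  → r_1 = 3.1800
beam 2: φ=90°, α=30°
  dir = (cos 30°, sin 30°) = (0.8660, 0.5000); from cell (3,7)
  next x-line at t=0.6813, next y-line at t=0.3200; Δt_x=1.1547, Δt_y=2.0000
    y: enter (3,8) at t=0.3200
    x: enter (4,8) at t=0.6813 ← occupied
  → r_2 = 0.6813
beam 3: φ=180°, α=120°
  dir = (cos 120°, sin 120°) = (-0.5000, 0.8660); from cell (3,7)
  next x-line at t=0.8200, next y-line at t=0.1848; Δt_x=2.0000, Δt_y=1.1547
    y: enter (3,8) at t=0.1848
    x: enter (2,8) at t=0.8200 ← occupied
  → r_3 = 0.8200
beam 4: φ=270°, α=210°
  dir = (cos 210°, sin 210°) = (-0.8660, -0.5000); from cell (3,7)
  next x-line at t=0.4734, next y-line at t=1.6800; Δt_x=1.1547, Δt_y=2.0000
    x: enter (2,7) at t=0.4734
    x: enter (1,7) at t=1.6281 ← occupied
  → r_4 = 1.6281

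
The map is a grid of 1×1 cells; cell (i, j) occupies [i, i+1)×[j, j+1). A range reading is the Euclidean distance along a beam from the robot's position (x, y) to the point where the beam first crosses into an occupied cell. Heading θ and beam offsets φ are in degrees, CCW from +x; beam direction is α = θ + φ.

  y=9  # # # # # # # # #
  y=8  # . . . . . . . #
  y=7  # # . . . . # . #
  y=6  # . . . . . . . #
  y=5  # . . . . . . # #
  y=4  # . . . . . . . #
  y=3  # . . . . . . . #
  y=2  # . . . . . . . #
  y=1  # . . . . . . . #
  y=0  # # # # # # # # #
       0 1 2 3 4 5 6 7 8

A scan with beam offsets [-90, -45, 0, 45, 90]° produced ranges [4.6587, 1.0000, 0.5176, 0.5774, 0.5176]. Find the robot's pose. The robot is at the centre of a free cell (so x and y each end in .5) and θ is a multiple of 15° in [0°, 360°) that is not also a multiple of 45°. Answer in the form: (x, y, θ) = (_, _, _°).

(x, y, θ) = (1.5, 8.5, 75°)

The pose lattice has 53·16 = 848 candidates. Test each by forward raycasting.
  (7.5, 4.5, 150°): beam 1 = 0.5774 ≠ 4.6587 ✗
  (5.5, 3.5, 345°): beam 1 = 2.5882 ≠ 4.6587 ✗
  (2.5, 2.5, 120°): beam 1 = 5.1962 ≠ 4.6587 ✗
  (1.5, 4.5, 255°): beam 1 = 0.5176 ≠ 4.6587 ✗
  …
  (1.5, 8.5, 75°): r_1=4.6587, r_2=1.0000, r_3=0.5176, r_4=0.5774, r_5=0.5176 — all match ✓
Only this pose fits every beam.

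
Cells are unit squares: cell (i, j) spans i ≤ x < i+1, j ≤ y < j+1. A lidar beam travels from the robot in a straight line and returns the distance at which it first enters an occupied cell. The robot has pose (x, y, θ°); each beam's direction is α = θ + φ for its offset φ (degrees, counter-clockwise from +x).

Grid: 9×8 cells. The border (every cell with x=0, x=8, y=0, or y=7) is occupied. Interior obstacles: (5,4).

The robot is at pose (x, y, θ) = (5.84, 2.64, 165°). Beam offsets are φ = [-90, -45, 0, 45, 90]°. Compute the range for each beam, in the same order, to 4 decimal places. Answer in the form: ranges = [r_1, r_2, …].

ranges = [4.5138, 1.5704, 5.0107, 3.2800, 1.6979]

beam 1: φ=-90°, α=75°
  dir = (cos 75°, sin 75°) = (0.2588, 0.9659); from cell (5,2)
  next x-line at t=0.6182, next y-line at t=0.3727; Δt_x=3.8637, Δt_y=1.0353
    y: enter (5,3) at t=0.3727
    x: enter (6,3) at t=0.6182
    y: enter (6,4) at t=1.4080
    y: enter (6,5) at t=2.4433
    y: enter (6,6) at t=3.4785
    x: enter (7,6) at t=4.4819
    y: enter (7,7) at t=4.5138 ← occupied
  → r_1 = 4.5138
beam 2: φ=-45°, α=120°
  dir = (cos 120°, sin 120°) = (-0.5000, 0.8660); from cell (5,2)
  next x-line at t=1.6800, next y-line at t=0.4157; Δt_x=2.0000, Δt_y=1.1547
    y: enter (5,3) at t=0.4157
    y: enter (5,4) at t=1.5704 ← occupied
  → r_2 = 1.5704
beam 3: φ=0°, α=165°
  dir = (cos 165°, sin 165°) = (-0.9659, 0.2588); from cell (5,2)
  next x-line at t=0.8696, next y-line at t=1.3909; Δt_x=1.0353, Δt_y=3.8637
    x: enter (4,2) at t=0.8696
    y: enter (4,3) at t=1.3909
    x: enter (3,3) at t=1.9049
    x: enter (2,3) at t=2.9402
    x: enter (1,3) at t=3.9755
    x: enter (0,3) at t=5.0107 ← occupied
  → r_3 = 5.0107
beam 4: φ=45°, α=210°
  dir = (cos 210°, sin 210°) = (-0.8660, -0.5000); from cell (5,2)
  next x-line at t=0.9699, next y-line at t=1.2800; Δt_x=1.1547, Δt_y=2.0000
    x: enter (4,2) at t=0.9699
    y: enter (4,1) at t=1.2800
    x: enter (3,1) at t=2.1246
    x: enter (2,1) at t=3.2793
    y: enter (2,0) at t=3.2800 ← occupied
  → r_4 = 3.2800
beam 5: φ=90°, α=255°
  dir = (cos 255°, sin 255°) = (-0.2588, -0.9659); from cell (5,2)
  next x-line at t=3.2455, next y-line at t=0.6626; Δt_x=3.8637, Δt_y=1.0353
    y: enter (5,1) at t=0.6626
    y: enter (5,0) at t=1.6979 ← occupied
  → r_5 = 1.6979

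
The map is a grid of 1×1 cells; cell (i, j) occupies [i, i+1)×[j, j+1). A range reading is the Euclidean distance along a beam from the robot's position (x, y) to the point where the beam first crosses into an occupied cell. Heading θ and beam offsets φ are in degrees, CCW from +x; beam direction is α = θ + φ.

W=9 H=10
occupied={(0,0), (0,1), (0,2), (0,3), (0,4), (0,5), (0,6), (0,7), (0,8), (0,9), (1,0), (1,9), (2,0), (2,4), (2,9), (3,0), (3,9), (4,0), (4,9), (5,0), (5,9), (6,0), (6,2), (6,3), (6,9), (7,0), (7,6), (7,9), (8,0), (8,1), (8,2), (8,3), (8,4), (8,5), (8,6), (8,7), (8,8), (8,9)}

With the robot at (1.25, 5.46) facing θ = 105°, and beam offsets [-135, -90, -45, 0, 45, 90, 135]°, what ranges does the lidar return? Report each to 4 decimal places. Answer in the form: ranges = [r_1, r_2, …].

beam 1: φ=-135°, α=330°
  cosα=0.8660 sinα=-0.5000 | (1,5) | tMaxX 0.8660 tMaxY 0.9200 | tΔX 1.1547 tΔY 2.0000
    t=0.8660 [x] (2,5)
    t=0.9200 [y] (2,4) — stop
  → r_1 = 0.9200
beam 2: φ=-90°, α=15°
  cosα=0.9659 sinα=0.2588 | (1,5) | tMaxX 0.7765 tMaxY 2.0864 | tΔX 1.0353 tΔY 3.8637
    t=0.7765 [x] (2,5)
    t=1.8117 [x] (3,5)
    t=2.0864 [y] (3,6)
    t=2.8470 [x] (4,6)
    t=3.8823 [x] (5,6)
    t=4.9176 [x] (6,6)
    t=5.9501 [y] (6,7)
    t=5.9528 [x] (7,7)
    t=6.9881 [x] (8,7) — stop
  → r_2 = 6.9881
beam 3: φ=-45°, α=60°
  cosα=0.5000 sinα=0.8660 | (1,5) | tMaxX 1.5000 tMaxY 0.6235 | tΔX 2.0000 tΔY 1.1547
    t=0.6235 [y] (1,6)
    t=1.5000 [x] (2,6)
    t=1.7782 [y] (2,7)
    t=2.9329 [y] (2,8)
    t=3.5000 [x] (3,8)
    t=4.0876 [y] (3,9) — stop
  → r_3 = 4.0876
beam 4: φ=0°, α=105°
  cosα=-0.2588 sinα=0.9659 | (1,5) | tMaxX 0.9659 tMaxY 0.5590 | tΔX 3.8637 tΔY 1.0353
    t=0.5590 [y] (1,6)
    t=0.9659 [x] (0,6) — stop
  → r_4 = 0.9659
beam 5: φ=45°, α=150°
  cosα=-0.8660 sinα=0.5000 | (1,5) | tMaxX 0.2887 tMaxY 1.0800 | tΔX 1.1547 tΔY 2.0000
    t=0.2887 [x] (0,5) — stop
  → r_5 = 0.2887
beam 6: φ=90°, α=195°
  cosα=-0.9659 sinα=-0.2588 | (1,5) | tMaxX 0.2588 tMaxY 1.7773 | tΔX 1.0353 tΔY 3.8637
    t=0.2588 [x] (0,5) — stop
  → r_6 = 0.2588
beam 7: φ=135°, α=240°
  cosα=-0.5000 sinα=-0.8660 | (1,5) | tMaxX 0.5000 tMaxY 0.5312 | tΔX 2.0000 tΔY 1.1547
    t=0.5000 [x] (0,5) — stop
  → r_7 = 0.5000

ranges = [0.9200, 6.9881, 4.0876, 0.9659, 0.2887, 0.2588, 0.5000]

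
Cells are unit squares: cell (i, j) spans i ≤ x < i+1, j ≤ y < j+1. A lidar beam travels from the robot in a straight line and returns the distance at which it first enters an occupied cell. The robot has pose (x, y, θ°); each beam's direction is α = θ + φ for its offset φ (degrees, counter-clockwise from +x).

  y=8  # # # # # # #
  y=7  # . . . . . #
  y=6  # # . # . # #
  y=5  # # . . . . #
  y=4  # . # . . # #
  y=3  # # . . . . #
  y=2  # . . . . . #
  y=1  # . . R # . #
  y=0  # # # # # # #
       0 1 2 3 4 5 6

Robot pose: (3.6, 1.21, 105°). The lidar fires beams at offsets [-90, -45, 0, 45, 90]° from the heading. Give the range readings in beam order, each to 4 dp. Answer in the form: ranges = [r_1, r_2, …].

ranges = [0.4141, 0.8000, 2.8884, 3.0022, 0.8114]

beam 1: φ=-90°, α=15°
  cosα=0.9659 sinα=0.2588 | (3,1) | tMaxX 0.4141 tMaxY 3.0523 | tΔX 1.0353 tΔY 3.8637
    t=0.4141 [x] (4,1) — stop
  → r_1 = 0.4141
beam 2: φ=-45°, α=60°
  cosα=0.5000 sinα=0.8660 | (3,1) | tMaxX 0.8000 tMaxY 0.9122 | tΔX 2.0000 tΔY 1.1547
    t=0.8000 [x] (4,1) — stop
  → r_2 = 0.8000
beam 3: φ=0°, α=105°
  cosα=-0.2588 sinα=0.9659 | (3,1) | tMaxX 2.3182 tMaxY 0.8179 | tΔX 3.8637 tΔY 1.0353
    t=0.8179 [y] (3,2)
    t=1.8531 [y] (3,3)
    t=2.3182 [x] (2,3)
    t=2.8884 [y] (2,4) — stop
  → r_3 = 2.8884
beam 4: φ=45°, α=150°
  cosα=-0.8660 sinα=0.5000 | (3,1) | tMaxX 0.6928 tMaxY 1.5800 | tΔX 1.1547 tΔY 2.0000
    t=0.6928 [x] (2,1)
    t=1.5800 [y] (2,2)
    t=1.8475 [x] (1,2)
    t=3.0022 [x] (0,2) — stop
  → r_4 = 3.0022
beam 5: φ=90°, α=195°
  cosα=-0.9659 sinα=-0.2588 | (3,1) | tMaxX 0.6212 tMaxY 0.8114 | tΔX 1.0353 tΔY 3.8637
    t=0.6212 [x] (2,1)
    t=0.8114 [y] (2,0) — stop
  → r_5 = 0.8114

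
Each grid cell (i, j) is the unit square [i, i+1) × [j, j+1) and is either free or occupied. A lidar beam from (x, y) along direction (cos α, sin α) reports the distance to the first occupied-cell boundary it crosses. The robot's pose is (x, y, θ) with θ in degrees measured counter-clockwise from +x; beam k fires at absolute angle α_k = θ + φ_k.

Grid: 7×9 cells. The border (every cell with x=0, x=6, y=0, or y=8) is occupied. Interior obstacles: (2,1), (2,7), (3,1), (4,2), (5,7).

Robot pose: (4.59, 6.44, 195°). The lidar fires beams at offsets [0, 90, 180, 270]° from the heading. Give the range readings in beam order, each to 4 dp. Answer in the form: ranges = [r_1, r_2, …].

ranges = [3.7166, 5.4478, 1.4597, 1.6150]

beam 1: φ=0°, α=195°
  cosα=-0.9659 sinα=-0.2588 | (4,6) | tMaxX 0.6108 tMaxY 1.7000 | tΔX 1.0353 tΔY 3.8637
    t=0.6108 [x] (3,6)
    t=1.6461 [x] (2,6)
    t=1.7000 [y] (2,5)
    t=2.6814 [x] (1,5)
    t=3.7166 [x] (0,5) — stop
  → r_1 = 3.7166
beam 2: φ=90°, α=285°
  cosα=0.2588 sinα=-0.9659 | (4,6) | tMaxX 1.5841 tMaxY 0.4555 | tΔX 3.8637 tΔY 1.0353
    t=0.4555 [y] (4,5)
    t=1.4908 [y] (4,4)
    t=1.5841 [x] (5,4)
    t=2.5261 [y] (5,3)
    t=3.5614 [y] (5,2)
    t=4.5966 [y] (5,1)
    t=5.4478 [x] (6,1) — stop
  → r_2 = 5.4478
beam 3: φ=180°, α=15°
  cosα=0.9659 sinα=0.2588 | (4,6) | tMaxX 0.4245 tMaxY 2.1637 | tΔX 1.0353 tΔY 3.8637
    t=0.4245 [x] (5,6)
    t=1.4597 [x] (6,6) — stop
  → r_3 = 1.4597
beam 4: φ=270°, α=105°
  cosα=-0.2588 sinα=0.9659 | (4,6) | tMaxX 2.2796 tMaxY 0.5798 | tΔX 3.8637 tΔY 1.0353
    t=0.5798 [y] (4,7)
    t=1.6150 [y] (4,8) — stop
  → r_4 = 1.6150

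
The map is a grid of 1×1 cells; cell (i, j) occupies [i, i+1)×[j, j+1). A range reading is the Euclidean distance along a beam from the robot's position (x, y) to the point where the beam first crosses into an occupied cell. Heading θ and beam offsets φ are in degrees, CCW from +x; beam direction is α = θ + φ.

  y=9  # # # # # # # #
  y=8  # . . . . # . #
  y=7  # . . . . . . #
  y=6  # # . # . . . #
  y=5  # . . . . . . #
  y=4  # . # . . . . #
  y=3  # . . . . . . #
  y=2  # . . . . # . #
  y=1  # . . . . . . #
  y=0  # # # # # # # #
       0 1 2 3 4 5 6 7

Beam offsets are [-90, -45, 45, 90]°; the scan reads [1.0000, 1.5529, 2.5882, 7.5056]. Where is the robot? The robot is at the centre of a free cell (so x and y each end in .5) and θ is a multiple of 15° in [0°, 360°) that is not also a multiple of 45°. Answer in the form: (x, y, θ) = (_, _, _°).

(x, y, θ) = (6.5, 7.5, 150°)

Enumerate (i+0.5, j+0.5, θ) over the 43 free cells and 16 admissible headings. For each, cast all 4 beams and compare to the given ranges.
  (4.5, 5.5, 150°): beam 1 = 2.8868 ≠ 1.0000 ✗
  (3.5, 3.5, 210°): beam 2 = 2.5882 ≠ 1.5529 ✗
  (6.5, 1.5, 120°): beam 1 = 0.5774 ≠ 1.0000 ✗
  (5.5, 7.5, 240°): beam 1 = 3.0000 ≠ 1.0000 ✗
  (1.5, 7.5, 165°): beam 1 = 1.5529 ≠ 1.0000 ✗
  …
  (6.5, 7.5, 150°): r_1=1.0000, r_2=1.5529, r_3=2.5882, r_4=7.5056 — all match ✓
Unique over the lattice → pose = (6.5, 7.5, 150°).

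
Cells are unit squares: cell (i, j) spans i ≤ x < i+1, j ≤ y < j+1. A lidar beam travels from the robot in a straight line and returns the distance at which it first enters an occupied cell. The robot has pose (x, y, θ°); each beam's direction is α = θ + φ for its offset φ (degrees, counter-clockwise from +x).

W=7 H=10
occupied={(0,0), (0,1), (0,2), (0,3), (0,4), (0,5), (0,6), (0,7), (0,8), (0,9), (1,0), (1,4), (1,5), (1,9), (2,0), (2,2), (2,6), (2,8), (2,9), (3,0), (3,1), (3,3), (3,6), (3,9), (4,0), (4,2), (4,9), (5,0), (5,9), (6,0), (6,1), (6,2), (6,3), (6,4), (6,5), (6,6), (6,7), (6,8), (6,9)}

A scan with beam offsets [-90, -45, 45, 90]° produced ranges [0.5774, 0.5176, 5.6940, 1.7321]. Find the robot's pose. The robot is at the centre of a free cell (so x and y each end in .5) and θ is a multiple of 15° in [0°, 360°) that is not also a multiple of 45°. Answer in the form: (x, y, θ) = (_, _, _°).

(x, y, θ) = (4.5, 6.5, 240°)

The pose lattice has 31·16 = 496 candidates. Test each by forward raycasting.
  (4.5, 5.5, 285°): beam 1 = 2.5882 ≠ 0.5774 ✗
  (3.5, 2.5, 60°): beam 3 = 0.5176 ≠ 5.6940 ✗
  (5.5, 1.5, 345°): beam 1 = 0.5176 ≠ 0.5774 ✗
  (2.5, 1.5, 60°): beam 3 = 0.5176 ≠ 5.6940 ✗
  …
  (4.5, 6.5, 240°): r_1=0.5774, r_2=0.5176, r_3=5.6940, r_4=1.7321 — all match ✓
Only this pose fits every beam.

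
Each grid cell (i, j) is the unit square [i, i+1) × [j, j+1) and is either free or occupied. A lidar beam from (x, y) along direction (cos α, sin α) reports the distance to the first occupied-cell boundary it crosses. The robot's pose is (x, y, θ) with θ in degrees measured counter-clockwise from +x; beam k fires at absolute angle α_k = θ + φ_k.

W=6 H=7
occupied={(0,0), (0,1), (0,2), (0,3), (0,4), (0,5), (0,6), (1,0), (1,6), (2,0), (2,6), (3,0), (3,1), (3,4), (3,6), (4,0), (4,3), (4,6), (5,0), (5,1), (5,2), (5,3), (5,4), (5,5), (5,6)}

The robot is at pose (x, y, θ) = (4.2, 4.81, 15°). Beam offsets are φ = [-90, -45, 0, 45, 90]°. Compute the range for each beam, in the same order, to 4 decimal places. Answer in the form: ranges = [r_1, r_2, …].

ranges = [0.8386, 0.9238, 0.8282, 1.3741, 1.2320]

beam 1: φ=-90°, α=285°
  dir = (cos 285°, sin 285°) = (0.2588, -0.9659); from cell (4,4)
  next x-line at t=3.0910, next y-line at t=0.8386; Δt_x=3.8637, Δt_y=1.0353
    y: enter (4,3) at t=0.8386 ← occupied
  → r_1 = 0.8386
beam 2: φ=-45°, α=330°
  dir = (cos 330°, sin 330°) = (0.8660, -0.5000); from cell (4,4)
  next x-line at t=0.9238, next y-line at t=1.6200; Δt_x=1.1547, Δt_y=2.0000
    x: enter (5,4) at t=0.9238 ← occupied
  → r_2 = 0.9238
beam 3: φ=0°, α=15°
  dir = (cos 15°, sin 15°) = (0.9659, 0.2588); from cell (4,4)
  next x-line at t=0.8282, next y-line at t=0.7341; Δt_x=1.0353, Δt_y=3.8637
    y: enter (4,5) at t=0.7341
    x: enter (5,5) at t=0.8282 ← occupied
  → r_3 = 0.8282
beam 4: φ=45°, α=60°
  dir = (cos 60°, sin 60°) = (0.5000, 0.8660); from cell (4,4)
  next x-line at t=1.6000, next y-line at t=0.2194; Δt_x=2.0000, Δt_y=1.1547
    y: enter (4,5) at t=0.2194
    y: enter (4,6) at t=1.3741 ← occupied
  → r_4 = 1.3741
beam 5: φ=90°, α=105°
  dir = (cos 105°, sin 105°) = (-0.2588, 0.9659); from cell (4,4)
  next x-line at t=0.7727, next y-line at t=0.1967; Δt_x=3.8637, Δt_y=1.0353
    y: enter (4,5) at t=0.1967
    x: enter (3,5) at t=0.7727
    y: enter (3,6) at t=1.2320 ← occupied
  → r_5 = 1.2320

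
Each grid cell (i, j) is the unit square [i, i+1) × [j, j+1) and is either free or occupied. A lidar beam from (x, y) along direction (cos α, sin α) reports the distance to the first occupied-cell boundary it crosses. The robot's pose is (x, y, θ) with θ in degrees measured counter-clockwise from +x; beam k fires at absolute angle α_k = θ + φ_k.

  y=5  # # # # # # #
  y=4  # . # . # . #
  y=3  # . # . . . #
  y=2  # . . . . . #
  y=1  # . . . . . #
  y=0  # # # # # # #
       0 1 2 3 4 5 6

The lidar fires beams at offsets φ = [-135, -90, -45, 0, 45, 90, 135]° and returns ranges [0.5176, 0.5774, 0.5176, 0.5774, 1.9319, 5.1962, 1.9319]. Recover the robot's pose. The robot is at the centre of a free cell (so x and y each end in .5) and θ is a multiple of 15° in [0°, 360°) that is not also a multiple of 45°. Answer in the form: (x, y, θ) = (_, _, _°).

Enumerate (i+0.5, j+0.5, θ) over the 17 free cells and 16 admissible headings. For each, cast all 7 beams and compare to the given ranges.
  (3.5, 3.5, 75°): beam 1 = 2.8868 ≠ 0.5176 ✗
  (5.5, 4.5, 285°): beam 1 = 0.5774 ≠ 0.5176 ✗
  (5.5, 2.5, 15°): beam 1 = 1.7321 ≠ 0.5176 ✗
  (3.5, 1.5, 15°): beam 1 = 0.5774 ≠ 0.5176 ✗
  …
  (1.5, 1.5, 300°): r_1=0.5176, r_2=0.5774, r_3=0.5176, r_4=0.5774, r_5=1.9319, r_6=5.1962, r_7=1.9319 — all match ✓
Unique over the lattice → pose = (1.5, 1.5, 300°).

(x, y, θ) = (1.5, 1.5, 300°)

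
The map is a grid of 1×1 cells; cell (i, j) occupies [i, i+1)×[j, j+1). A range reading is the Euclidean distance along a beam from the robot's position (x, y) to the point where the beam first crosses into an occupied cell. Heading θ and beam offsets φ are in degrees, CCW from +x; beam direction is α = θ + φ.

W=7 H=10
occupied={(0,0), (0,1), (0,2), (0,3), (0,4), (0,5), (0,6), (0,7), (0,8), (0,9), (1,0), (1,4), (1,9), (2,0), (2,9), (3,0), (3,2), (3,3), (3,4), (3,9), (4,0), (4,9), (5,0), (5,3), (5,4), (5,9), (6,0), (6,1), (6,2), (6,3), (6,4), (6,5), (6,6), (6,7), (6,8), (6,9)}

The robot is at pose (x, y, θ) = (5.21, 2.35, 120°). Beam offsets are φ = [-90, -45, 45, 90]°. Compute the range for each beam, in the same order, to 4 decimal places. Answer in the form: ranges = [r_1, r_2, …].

beam 1: φ=-90°, α=30°
  direction (0.8660, 0.5000); cell (5,2); t to first gridline: x 0.9122, y 1.3000 (then +1.1547 / +2.0000)
    (6,2) via x @ 0.9122  # hit
  → r_1 = 0.9122
beam 2: φ=-45°, α=75°
  direction (0.2588, 0.9659); cell (5,2); t to first gridline: x 3.0523, y 0.6729 (then +3.8637 / +1.0353)
    (5,3) via y @ 0.6729  # hit
  → r_2 = 0.6729
beam 3: φ=45°, α=165°
  direction (-0.9659, 0.2588); cell (5,2); t to first gridline: x 0.2174, y 2.5114 (then +1.0353 / +3.8637)
    (4,2) via x @ 0.2174
    (3,2) via x @ 1.2527  # hit
  → r_3 = 1.2527
beam 4: φ=90°, α=210°
  direction (-0.8660, -0.5000); cell (5,2); t to first gridline: x 0.2425, y 0.7000 (then +1.1547 / +2.0000)
    (4,2) via x @ 0.2425
    (4,1) via y @ 0.7000
    (3,1) via x @ 1.3972
    (2,1) via x @ 2.5519
    (2,0) via y @ 2.7000  # hit
  → r_4 = 2.7000

ranges = [0.9122, 0.6729, 1.2527, 2.7000]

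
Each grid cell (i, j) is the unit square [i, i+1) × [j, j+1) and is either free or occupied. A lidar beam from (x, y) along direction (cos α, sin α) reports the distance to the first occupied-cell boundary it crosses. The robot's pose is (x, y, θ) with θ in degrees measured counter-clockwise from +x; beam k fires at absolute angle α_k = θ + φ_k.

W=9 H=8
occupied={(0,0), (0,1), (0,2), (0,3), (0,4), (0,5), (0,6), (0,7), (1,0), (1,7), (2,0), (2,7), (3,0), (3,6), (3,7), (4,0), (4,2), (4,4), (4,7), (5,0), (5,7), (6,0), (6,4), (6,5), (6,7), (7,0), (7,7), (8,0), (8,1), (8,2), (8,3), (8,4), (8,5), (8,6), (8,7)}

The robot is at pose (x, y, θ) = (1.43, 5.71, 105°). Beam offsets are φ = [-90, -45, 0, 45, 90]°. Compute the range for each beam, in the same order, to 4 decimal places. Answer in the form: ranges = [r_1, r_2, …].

ranges = [1.6254, 1.4896, 1.3355, 0.4965, 0.4452]

beam 1: φ=-90°, α=15°
  dir = (cos 15°, sin 15°) = (0.9659, 0.2588); from cell (1,5)
  next x-line at t=0.5901, next y-line at t=1.1205; Δt_x=1.0353, Δt_y=3.8637
    x: enter (2,5) at t=0.5901
    y: enter (2,6) at t=1.1205
    x: enter (3,6) at t=1.6254 ← occupied
  → r_1 = 1.6254
beam 2: φ=-45°, α=60°
  dir = (cos 60°, sin 60°) = (0.5000, 0.8660); from cell (1,5)
  next x-line at t=1.1400, next y-line at t=0.3349; Δt_x=2.0000, Δt_y=1.1547
    y: enter (1,6) at t=0.3349
    x: enter (2,6) at t=1.1400
    y: enter (2,7) at t=1.4896 ← occupied
  → r_2 = 1.4896
beam 3: φ=0°, α=105°
  dir = (cos 105°, sin 105°) = (-0.2588, 0.9659); from cell (1,5)
  next x-line at t=1.6614, next y-line at t=0.3002; Δt_x=3.8637, Δt_y=1.0353
    y: enter (1,6) at t=0.3002
    y: enter (1,7) at t=1.3355 ← occupied
  → r_3 = 1.3355
beam 4: φ=45°, α=150°
  dir = (cos 150°, sin 150°) = (-0.8660, 0.5000); from cell (1,5)
  next x-line at t=0.4965, next y-line at t=0.5800; Δt_x=1.1547, Δt_y=2.0000
    x: enter (0,5) at t=0.4965 ← occupied
  → r_4 = 0.4965
beam 5: φ=90°, α=195°
  dir = (cos 195°, sin 195°) = (-0.9659, -0.2588); from cell (1,5)
  next x-line at t=0.4452, next y-line at t=2.7432; Δt_x=1.0353, Δt_y=3.8637
    x: enter (0,5) at t=0.4452 ← occupied
  → r_5 = 0.4452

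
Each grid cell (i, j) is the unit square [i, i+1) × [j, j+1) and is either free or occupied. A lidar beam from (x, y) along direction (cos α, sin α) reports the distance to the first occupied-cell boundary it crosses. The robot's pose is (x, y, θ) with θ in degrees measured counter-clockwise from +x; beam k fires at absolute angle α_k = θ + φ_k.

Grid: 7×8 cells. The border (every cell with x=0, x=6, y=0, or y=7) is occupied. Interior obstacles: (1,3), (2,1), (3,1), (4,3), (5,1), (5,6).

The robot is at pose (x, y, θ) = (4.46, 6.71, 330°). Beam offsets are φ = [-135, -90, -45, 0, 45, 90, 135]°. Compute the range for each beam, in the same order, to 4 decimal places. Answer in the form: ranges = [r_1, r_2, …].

ranges = [3.5821, 6.5933, 4.8762, 0.6235, 0.5590, 0.3349, 0.3002]

beam 1: φ=-135°, α=195°
  direction (-0.9659, -0.2588); cell (4,6); t to first gridline: x 0.4762, y 2.7432 (then +1.0353 / +3.8637)
    (3,6) via x @ 0.4762
    (2,6) via x @ 1.5115
    (1,6) via x @ 2.5468
    (1,5) via y @ 2.7432
    (0,5) via x @ 3.5821  # hit
  → r_1 = 3.5821
beam 2: φ=-90°, α=240°
  direction (-0.5000, -0.8660); cell (4,6); t to first gridline: x 0.9200, y 0.8198 (then +2.0000 / +1.1547)
    (4,5) via y @ 0.8198
    (3,5) via x @ 0.9200
    (3,4) via y @ 1.9745
    (2,4) via x @ 2.9200
    (2,3) via y @ 3.1292
    (2,2) via y @ 4.2839
    (1,2) via x @ 4.9200
    (1,1) via y @ 5.4386
    (1,0) via y @ 6.5933  # hit
  → r_2 = 6.5933
beam 3: φ=-45°, α=285°
  direction (0.2588, -0.9659); cell (4,6); t to first gridline: x 2.0864, y 0.7350 (then +3.8637 / +1.0353)
    (4,5) via y @ 0.7350
    (4,4) via y @ 1.7703
    (5,4) via x @ 2.0864
    (5,3) via y @ 2.8056
    (5,2) via y @ 3.8409
    (5,1) via y @ 4.8762  # hit
  → r_3 = 4.8762
beam 4: φ=0°, α=330°
  direction (0.8660, -0.5000); cell (4,6); t to first gridline: x 0.6235, y 1.4200 (then +1.1547 / +2.0000)
    (5,6) via x @ 0.6235  # hit
  → r_4 = 0.6235
beam 5: φ=45°, α=15°
  direction (0.9659, 0.2588); cell (4,6); t to first gridline: x 0.5590, y 1.1205 (then +1.0353 / +3.8637)
    (5,6) via x @ 0.5590  # hit
  → r_5 = 0.5590
beam 6: φ=90°, α=60°
  direction (0.5000, 0.8660); cell (4,6); t to first gridline: x 1.0800, y 0.3349 (then +2.0000 / +1.1547)
    (4,7) via y @ 0.3349  # hit
  → r_6 = 0.3349
beam 7: φ=135°, α=105°
  direction (-0.2588, 0.9659); cell (4,6); t to first gridline: x 1.7773, y 0.3002 (then +3.8637 / +1.0353)
    (4,7) via y @ 0.3002  # hit
  → r_7 = 0.3002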